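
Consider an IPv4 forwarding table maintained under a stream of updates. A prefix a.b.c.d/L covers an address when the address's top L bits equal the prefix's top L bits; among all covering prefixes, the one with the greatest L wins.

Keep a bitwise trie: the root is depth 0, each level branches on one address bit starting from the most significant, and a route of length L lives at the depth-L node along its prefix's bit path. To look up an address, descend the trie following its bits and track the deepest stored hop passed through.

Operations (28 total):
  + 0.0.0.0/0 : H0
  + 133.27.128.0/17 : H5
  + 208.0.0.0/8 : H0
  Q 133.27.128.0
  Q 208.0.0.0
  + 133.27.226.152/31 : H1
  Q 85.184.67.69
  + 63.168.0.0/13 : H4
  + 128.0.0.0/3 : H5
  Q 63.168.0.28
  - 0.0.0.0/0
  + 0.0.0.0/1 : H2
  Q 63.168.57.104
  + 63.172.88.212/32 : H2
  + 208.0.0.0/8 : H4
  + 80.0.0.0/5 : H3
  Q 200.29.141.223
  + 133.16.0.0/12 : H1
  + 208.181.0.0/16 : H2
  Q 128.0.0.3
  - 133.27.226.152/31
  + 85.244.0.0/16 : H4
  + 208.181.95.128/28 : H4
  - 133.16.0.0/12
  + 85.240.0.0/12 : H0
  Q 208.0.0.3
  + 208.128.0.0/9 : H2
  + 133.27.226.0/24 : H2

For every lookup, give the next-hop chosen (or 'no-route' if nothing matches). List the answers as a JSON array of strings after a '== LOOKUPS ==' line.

Trace:
  + 0.0.0.0/0 (H0) depth=0
  + 133.27.128.0/17 (H5) depth=17
  + 208.0.0.0/8 (H0) depth=8
  ? 133.27.128.0  path d0:H0→d1:-→d2:-→d3:-→d4:-→d5:-→d6:-→d7:-→d8:-→d9:-→d10:-→d11:-→d12:-→d13:-→d14:-→d15:-→d16:-→d17:H5  best=H5
  ? 208.0.0.0  path d0:H0→d1:-→d2:-→d3:-→d4:-→d5:-→d6:-→d7:-→d8:H0  best=H0
  + 133.27.226.152/31 (H1) depth=31
  ? 85.184.67.69  path d0:H0  best=H0
  + 63.168.0.0/13 (H4) depth=13
  + 128.0.0.0/3 (H5) depth=3
  ? 63.168.0.28  path d0:H0→d1:-→d2:-→d3:-→d4:-→d5:-→d6:-→d7:-→d8:-→d9:-→d10:-→d11:-→d12:-→d13:H4  best=H4
  del 0.0.0.0/0 (clear depth 0)
  + 0.0.0.0/1 (H2) depth=1
  ? 63.168.57.104  path d0:-→d1:H2→d2:-→d3:-→d4:-→d5:-→d6:-→d7:-→d8:-→d9:-→d10:-→d11:-→d12:-→d13:H4  best=H4
  + 63.172.88.212/32 (H2) depth=32
  + 208.0.0.0/8 (H4) depth=8
  + 80.0.0.0/5 (H3) depth=5
  ? 200.29.141.223  path d0:-→d1:-→d2:-→d3:-  best=no-route
  + 133.16.0.0/12 (H1) depth=12
  + 208.181.0.0/16 (H2) depth=16
  ? 128.0.0.3  path d0:-→d1:-→d2:-→d3:H5→d4:-→d5:-  best=H5
  del 133.27.226.152/31 (clear depth 31)
  + 85.244.0.0/16 (H4) depth=16
  + 208.181.95.128/28 (H4) depth=28
  del 133.16.0.0/12 (clear depth 12)
  + 85.240.0.0/12 (H0) depth=12
  ? 208.0.0.3  path d0:-→d1:-→d2:-→d3:-→d4:-→d5:-→d6:-→d7:-→d8:H4  best=H4
  + 208.128.0.0/9 (H2) depth=9
  + 133.27.226.0/24 (H2) depth=24

== LOOKUPS ==
["H5","H0","H0","H4","H4","no-route","H5","H4"]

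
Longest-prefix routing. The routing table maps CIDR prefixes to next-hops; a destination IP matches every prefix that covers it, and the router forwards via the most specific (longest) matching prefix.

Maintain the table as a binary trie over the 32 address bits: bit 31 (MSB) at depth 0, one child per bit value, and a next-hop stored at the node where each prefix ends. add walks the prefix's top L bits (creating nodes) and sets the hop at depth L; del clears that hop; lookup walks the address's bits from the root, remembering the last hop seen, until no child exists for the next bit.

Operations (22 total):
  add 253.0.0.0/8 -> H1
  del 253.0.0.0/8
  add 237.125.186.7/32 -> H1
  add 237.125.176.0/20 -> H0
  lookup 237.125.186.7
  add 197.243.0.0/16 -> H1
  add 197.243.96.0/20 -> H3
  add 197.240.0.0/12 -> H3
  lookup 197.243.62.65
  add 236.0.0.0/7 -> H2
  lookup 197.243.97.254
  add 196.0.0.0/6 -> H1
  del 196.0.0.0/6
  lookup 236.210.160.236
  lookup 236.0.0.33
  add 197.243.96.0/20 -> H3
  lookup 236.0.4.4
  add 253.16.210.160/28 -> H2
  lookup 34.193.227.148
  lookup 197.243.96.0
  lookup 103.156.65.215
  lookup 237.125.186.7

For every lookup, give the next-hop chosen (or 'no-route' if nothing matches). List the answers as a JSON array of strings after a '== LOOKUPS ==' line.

Process each operation:
  + 253.0.0.0/8 (H1) depth=8
  del 253.0.0.0/8 (clear depth 8)
  + 237.125.186.7/32 (H1) depth=32
  + 237.125.176.0/20 (H0) depth=20
  Q 237.125.186.7: descend 11101101011111011011101000000111 ; hops seen [H0,H1] ; pick H1
  + 197.243.0.0/16 (H1) depth=16
  + 197.243.96.0/20 (H3) depth=20
  + 197.240.0.0/12 (H3) depth=12
  Q 197.243.62.65: descend 11000101111100110 ; hops seen [H3,H1] ; pick H1
  + 236.0.0.0/7 (H2) depth=7
  Q 197.243.97.254: descend 11000101111100110110 ; hops seen [H3,H1,H3] ; pick H3
  + 196.0.0.0/6 (H1) depth=6
  del 196.0.0.0/6 (clear depth 6)
  Q 236.210.160.236: descend 1110110 ; hops seen [H2] ; pick H2
  Q 236.0.0.33: descend 1110110 ; hops seen [H2] ; pick H2
  + 197.243.96.0/20 (H3) depth=20
  Q 236.0.4.4: descend 1110110 ; hops seen [H2] ; pick H2
  + 253.16.210.160/28 (H2) depth=28
  Q 34.193.227.148: descend ε ; hops seen [∅] ; pick no-route
  Q 197.243.96.0: descend 11000101111100110110 ; hops seen [H3,H1,H3] ; pick H3
  Q 103.156.65.215: descend ε ; hops seen [∅] ; pick no-route
  Q 237.125.186.7: descend 11101101011111011011101000000111 ; hops seen [H2,H0,H1] ; pick H1

== LOOKUPS ==
["H1","H1","H3","H2","H2","H2","no-route","H3","no-route","H1"]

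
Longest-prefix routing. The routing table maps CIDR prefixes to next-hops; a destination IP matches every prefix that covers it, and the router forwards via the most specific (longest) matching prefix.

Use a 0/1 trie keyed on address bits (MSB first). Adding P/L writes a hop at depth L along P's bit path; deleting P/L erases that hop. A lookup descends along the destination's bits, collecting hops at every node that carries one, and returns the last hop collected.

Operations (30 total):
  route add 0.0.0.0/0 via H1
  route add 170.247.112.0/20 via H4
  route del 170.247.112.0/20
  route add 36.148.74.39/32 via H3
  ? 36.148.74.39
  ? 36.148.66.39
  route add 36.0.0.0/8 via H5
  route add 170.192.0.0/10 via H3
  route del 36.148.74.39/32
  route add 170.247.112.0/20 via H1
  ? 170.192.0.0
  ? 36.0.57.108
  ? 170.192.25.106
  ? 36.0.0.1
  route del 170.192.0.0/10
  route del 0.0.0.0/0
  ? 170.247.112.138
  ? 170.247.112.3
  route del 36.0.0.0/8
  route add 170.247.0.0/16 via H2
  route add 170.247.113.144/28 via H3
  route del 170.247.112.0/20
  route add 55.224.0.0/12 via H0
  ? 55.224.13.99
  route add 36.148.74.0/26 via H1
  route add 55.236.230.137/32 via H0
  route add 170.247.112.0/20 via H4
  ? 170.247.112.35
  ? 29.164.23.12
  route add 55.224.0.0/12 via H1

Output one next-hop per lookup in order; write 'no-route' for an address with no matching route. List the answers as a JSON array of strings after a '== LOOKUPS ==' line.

Apply in order:
  add 0.0.0.0/0 -> H1 at depth 0
  add 170.247.112.0/20 -> H4 at depth 20
  - 170.247.112.0/20 clear@20
  add 36.148.74.39/32 -> H3 at depth 32
  Q 36.148.74.39: descend 00100100100101000100101000100111 ; hops seen [H1,H3] ; pick H3
  Q 36.148.66.39: descend 00100100100101000100 ; hops seen [H1] ; pick H1
  add 36.0.0.0/8 -> H5 at depth 8
  add 170.192.0.0/10 -> H3 at depth 10
  - 36.148.74.39/32 clear@32
  add 170.247.112.0/20 -> H1 at depth 20
  Q 170.192.0.0: descend 1010101011 ; hops seen [H1,H3] ; pick H3
  Q 36.0.57.108: descend 00100100 ; hops seen [H1,H5] ; pick H5
  Q 170.192.25.106: descend 1010101011 ; hops seen [H1,H3] ; pick H3
  Q 36.0.0.1: descend 00100100 ; hops seen [H1,H5] ; pick H5
  - 170.192.0.0/10 clear@10
  - 0.0.0.0/0 clear@0
  Q 170.247.112.138: descend 10101010111101110111 ; hops seen [H1] ; pick H1
  Q 170.247.112.3: descend 10101010111101110111 ; hops seen [H1] ; pick H1
  - 36.0.0.0/8 clear@8
  add 170.247.0.0/16 -> H2 at depth 16
  add 170.247.113.144/28 -> H3 at depth 28
  - 170.247.112.0/20 clear@20
  add 55.224.0.0/12 -> H0 at depth 12
  Q 55.224.13.99: descend 001101111110 ; hops seen [H0] ; pick H0
  add 36.148.74.0/26 -> H1 at depth 26
  add 55.236.230.137/32 -> H0 at depth 32
  add 170.247.112.0/20 -> H4 at depth 20
  Q 170.247.112.35: descend 10101010111101110111000 ; hops seen [H2,H4] ; pick H4
  Q 29.164.23.12: descend 00 ; hops seen [∅] ; pick no-route
  add 55.224.0.0/12 -> H1 at depth 12

== LOOKUPS ==
["H3","H1","H3","H5","H3","H5","H1","H1","H0","H4","no-route"]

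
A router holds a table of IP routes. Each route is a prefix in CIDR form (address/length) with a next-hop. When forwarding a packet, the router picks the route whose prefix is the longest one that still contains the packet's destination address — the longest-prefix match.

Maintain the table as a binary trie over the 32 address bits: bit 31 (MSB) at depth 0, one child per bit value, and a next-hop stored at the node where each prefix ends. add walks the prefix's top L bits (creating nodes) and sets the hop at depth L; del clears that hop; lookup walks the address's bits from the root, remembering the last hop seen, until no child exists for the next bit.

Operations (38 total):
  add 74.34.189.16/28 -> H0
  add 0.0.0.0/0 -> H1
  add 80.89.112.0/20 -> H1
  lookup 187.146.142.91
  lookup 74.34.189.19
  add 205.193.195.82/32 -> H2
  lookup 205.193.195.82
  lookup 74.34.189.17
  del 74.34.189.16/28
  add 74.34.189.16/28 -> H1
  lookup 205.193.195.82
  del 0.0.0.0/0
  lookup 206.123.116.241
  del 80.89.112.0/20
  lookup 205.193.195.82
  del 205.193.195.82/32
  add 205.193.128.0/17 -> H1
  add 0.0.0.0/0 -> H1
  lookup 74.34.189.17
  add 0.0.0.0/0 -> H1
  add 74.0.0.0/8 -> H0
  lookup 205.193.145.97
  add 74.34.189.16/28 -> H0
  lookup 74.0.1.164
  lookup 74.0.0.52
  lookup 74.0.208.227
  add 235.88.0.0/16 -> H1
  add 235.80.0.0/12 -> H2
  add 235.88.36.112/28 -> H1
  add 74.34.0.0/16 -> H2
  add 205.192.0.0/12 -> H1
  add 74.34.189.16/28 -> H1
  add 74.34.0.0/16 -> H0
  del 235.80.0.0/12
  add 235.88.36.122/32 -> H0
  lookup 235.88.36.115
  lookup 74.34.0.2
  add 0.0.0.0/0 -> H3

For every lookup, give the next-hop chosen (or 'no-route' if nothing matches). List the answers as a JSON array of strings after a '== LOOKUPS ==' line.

Process each operation:
  + 74.34.189.16/28 (H0) depth=28
  + 0.0.0.0/0 (H1) depth=0
  + 80.89.112.0/20 (H1) depth=20
  lookup 187.146.142.91: bits ε walk d0:H1 -> H1
  lookup 74.34.189.19: bits 0100101000100010101111010001 walk d0:H1→d1:-→d2:-→d3:-→d4:-→d5:-→d6:-→d7:-→d8:-→d9:-→d10:-→d11:-→d12:-→d13:-→d14:-→d15:-→d16:-→d17:-→d18:-→d19:-→d20:-→d21:-→d22:-→d23:-→d24:-→d25:-→d26:-→d27:-→d28:H0 -> H0
  + 205.193.195.82/32 (H2) depth=32
  lookup 205.193.195.82: bits 11001101110000011100001101010010 walk d0:H1→d1:-→d2:-→d3:-→d4:-→d5:-→d6:-→d7:-→d8:-→d9:-→d10:-→d11:-→d12:-→d13:-→d14:-→d15:-→d16:-→d17:-→d18:-→d19:-→d20:-→d21:-→d22:-→d23:-→d24:-→d25:-→d26:-→d27:-→d28:-→d29:-→d30:-→d31:-→d32:H2 -> H2
  lookup 74.34.189.17: bits 0100101000100010101111010001 walk d0:H1→d1:-→d2:-→d3:-→d4:-→d5:-→d6:-→d7:-→d8:-→d9:-→d10:-→d11:-→d12:-→d13:-→d14:-→d15:-→d16:-→d17:-→d18:-→d19:-→d20:-→d21:-→d22:-→d23:-→d24:-→d25:-→d26:-→d27:-→d28:H0 -> H0
  del 74.34.189.16/28 (clear depth 28)
  + 74.34.189.16/28 (H1) depth=28
  lookup 205.193.195.82: bits 11001101110000011100001101010010 walk d0:H1→d1:-→d2:-→d3:-→d4:-→d5:-→d6:-→d7:-→d8:-→d9:-→d10:-→d11:-→d12:-→d13:-→d14:-→d15:-→d16:-→d17:-→d18:-→d19:-→d20:-→d21:-→d22:-→d23:-→d24:-→d25:-→d26:-→d27:-→d28:-→d29:-→d30:-→d31:-→d32:H2 -> H2
  del 0.0.0.0/0 (clear depth 0)
  lookup 206.123.116.241: bits 110011 walk d0:-→d1:-→d2:-→d3:-→d4:-→d5:-→d6:- -> no-route
  del 80.89.112.0/20 (clear depth 20)
  lookup 205.193.195.82: bits 11001101110000011100001101010010 walk d0:-→d1:-→d2:-→d3:-→d4:-→d5:-→d6:-→d7:-→d8:-→d9:-→d10:-→d11:-→d12:-→d13:-→d14:-→d15:-→d16:-→d17:-→d18:-→d19:-→d20:-→d21:-→d22:-→d23:-→d24:-→d25:-→d26:-→d27:-→d28:-→d29:-→d30:-→d31:-→d32:H2 -> H2
  del 205.193.195.82/32 (clear depth 32)
  + 205.193.128.0/17 (H1) depth=17
  + 0.0.0.0/0 (H1) depth=0
  lookup 74.34.189.17: bits 0100101000100010101111010001 walk d0:H1→d1:-→d2:-→d3:-→d4:-→d5:-→d6:-→d7:-→d8:-→d9:-→d10:-→d11:-→d12:-→d13:-→d14:-→d15:-→d16:-→d17:-→d18:-→d19:-→d20:-→d21:-→d22:-→d23:-→d24:-→d25:-→d26:-→d27:-→d28:H1 -> H1
  + 0.0.0.0/0 (H1) depth=0
  + 74.0.0.0/8 (H0) depth=8
  lookup 205.193.145.97: bits 11001101110000011 walk d0:H1→d1:-→d2:-→d3:-→d4:-→d5:-→d6:-→d7:-→d8:-→d9:-→d10:-→d11:-→d12:-→d13:-→d14:-→d15:-→d16:-→d17:H1 -> H1
  + 74.34.189.16/28 (H0) depth=28
  lookup 74.0.1.164: bits 0100101000 walk d0:H1→d1:-→d2:-→d3:-→d4:-→d5:-→d6:-→d7:-→d8:H0→d9:-→d10:- -> H0
  lookup 74.0.0.52: bits 0100101000 walk d0:H1→d1:-→d2:-→d3:-→d4:-→d5:-→d6:-→d7:-→d8:H0→d9:-→d10:- -> H0
  lookup 74.0.208.227: bits 0100101000 walk d0:H1→d1:-→d2:-→d3:-→d4:-→d5:-→d6:-→d7:-→d8:H0→d9:-→d10:- -> H0
  + 235.88.0.0/16 (H1) depth=16
  + 235.80.0.0/12 (H2) depth=12
  + 235.88.36.112/28 (H1) depth=28
  + 74.34.0.0/16 (H2) depth=16
  + 205.192.0.0/12 (H1) depth=12
  + 74.34.189.16/28 (H1) depth=28
  + 74.34.0.0/16 (H0) depth=16
  del 235.80.0.0/12 (clear depth 12)
  + 235.88.36.122/32 (H0) depth=32
  lookup 235.88.36.115: bits 1110101101011000001001000111 walk d0:H1→d1:-→d2:-→d3:-→d4:-→d5:-→d6:-→d7:-→d8:-→d9:-→d10:-→d11:-→d12:-→d13:-→d14:-→d15:-→d16:H1→d17:-→d18:-→d19:-→d20:-→d21:-→d22:-→d23:-→d24:-→d25:-→d26:-→d27:-→d28:H1 -> H1
  lookup 74.34.0.2: bits 0100101000100010 walk d0:H1→d1:-→d2:-→d3:-→d4:-→d5:-→d6:-→d7:-→d8:H0→d9:-→d10:-→d11:-→d12:-→d13:-→d14:-→d15:-→d16:H0 -> H0
  + 0.0.0.0/0 (H3) depth=0

== LOOKUPS ==
["H1","H0","H2","H0","H2","no-route","H2","H1","H1","H0","H0","H0","H1","H0"]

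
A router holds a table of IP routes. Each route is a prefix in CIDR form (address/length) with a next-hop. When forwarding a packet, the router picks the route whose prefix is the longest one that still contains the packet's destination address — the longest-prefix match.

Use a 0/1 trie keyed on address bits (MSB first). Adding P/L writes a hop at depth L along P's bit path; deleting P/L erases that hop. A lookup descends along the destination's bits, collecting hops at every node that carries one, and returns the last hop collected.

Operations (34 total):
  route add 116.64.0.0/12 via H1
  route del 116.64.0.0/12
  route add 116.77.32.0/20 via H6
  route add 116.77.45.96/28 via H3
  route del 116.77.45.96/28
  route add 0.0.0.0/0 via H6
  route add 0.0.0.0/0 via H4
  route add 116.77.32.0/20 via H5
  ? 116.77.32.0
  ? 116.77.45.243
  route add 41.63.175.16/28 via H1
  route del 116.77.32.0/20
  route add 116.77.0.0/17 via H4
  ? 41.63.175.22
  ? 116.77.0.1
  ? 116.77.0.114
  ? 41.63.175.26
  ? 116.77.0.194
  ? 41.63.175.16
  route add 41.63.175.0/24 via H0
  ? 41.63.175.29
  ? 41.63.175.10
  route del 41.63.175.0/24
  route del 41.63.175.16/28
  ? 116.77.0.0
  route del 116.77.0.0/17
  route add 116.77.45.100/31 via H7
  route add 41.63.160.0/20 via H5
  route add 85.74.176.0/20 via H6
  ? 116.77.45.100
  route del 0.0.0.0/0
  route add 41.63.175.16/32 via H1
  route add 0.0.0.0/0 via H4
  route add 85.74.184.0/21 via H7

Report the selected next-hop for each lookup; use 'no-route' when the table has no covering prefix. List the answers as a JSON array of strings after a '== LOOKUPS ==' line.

Apply in order:
  add 116.64.0.0/12 -> H1 at depth 12
  - 116.64.0.0/12 clear@12
  add 116.77.32.0/20 -> H6 at depth 20
  add 116.77.45.96/28 -> H3 at depth 28
  - 116.77.45.96/28 clear@28
  add 0.0.0.0/0 -> H6 at depth 0
  add 0.0.0.0/0 -> H4 at depth 0
  add 116.77.32.0/20 -> H5 at depth 20
  ? 116.77.32.0  path d0:H4→d1:-→d2:-→d3:-→d4:-→d5:-→d6:-→d7:-→d8:-→d9:-→d10:-→d11:-→d12:-→d13:-→d14:-→d15:-→d16:-→d17:-→d18:-→d19:-→d20:H5  best=H5
  ? 116.77.45.243  path d0:H4→d1:-→d2:-→d3:-→d4:-→d5:-→d6:-→d7:-→d8:-→d9:-→d10:-→d11:-→d12:-→d13:-→d14:-→d15:-→d16:-→d17:-→d18:-→d19:-→d20:H5→d21:-→d22:-→d23:-→d24:-  best=H5
  add 41.63.175.16/28 -> H1 at depth 28
  - 116.77.32.0/20 clear@20
  add 116.77.0.0/17 -> H4 at depth 17
  ? 41.63.175.22  path d0:H4→d1:-→d2:-→d3:-→d4:-→d5:-→d6:-→d7:-→d8:-→d9:-→d10:-→d11:-→d12:-→d13:-→d14:-→d15:-→d16:-→d17:-→d18:-→d19:-→d20:-→d21:-→d22:-→d23:-→d24:-→d25:-→d26:-→d27:-→d28:H1  best=H1
  ? 116.77.0.1  path d0:H4→d1:-→d2:-→d3:-→d4:-→d5:-→d6:-→d7:-→d8:-→d9:-→d10:-→d11:-→d12:-→d13:-→d14:-→d15:-→d16:-→d17:H4→d18:-  best=H4
  ? 116.77.0.114  path d0:H4→d1:-→d2:-→d3:-→d4:-→d5:-→d6:-→d7:-→d8:-→d9:-→d10:-→d11:-→d12:-→d13:-→d14:-→d15:-→d16:-→d17:H4→d18:-  best=H4
  ? 41.63.175.26  path d0:H4→d1:-→d2:-→d3:-→d4:-→d5:-→d6:-→d7:-→d8:-→d9:-→d10:-→d11:-→d12:-→d13:-→d14:-→d15:-→d16:-→d17:-→d18:-→d19:-→d20:-→d21:-→d22:-→d23:-→d24:-→d25:-→d26:-→d27:-→d28:H1  best=H1
  ? 116.77.0.194  path d0:H4→d1:-→d2:-→d3:-→d4:-→d5:-→d6:-→d7:-→d8:-→d9:-→d10:-→d11:-→d12:-→d13:-→d14:-→d15:-→d16:-→d17:H4→d18:-  best=H4
  ? 41.63.175.16  path d0:H4→d1:-→d2:-→d3:-→d4:-→d5:-→d6:-→d7:-→d8:-→d9:-→d10:-→d11:-→d12:-→d13:-→d14:-→d15:-→d16:-→d17:-→d18:-→d19:-→d20:-→d21:-→d22:-→d23:-→d24:-→d25:-→d26:-→d27:-→d28:H1  best=H1
  add 41.63.175.0/24 -> H0 at depth 24
  ? 41.63.175.29  path d0:H4→d1:-→d2:-→d3:-→d4:-→d5:-→d6:-→d7:-→d8:-→d9:-→d10:-→d11:-→d12:-→d13:-→d14:-→d15:-→d16:-→d17:-→d18:-→d19:-→d20:-→d21:-→d22:-→d23:-→d24:H0→d25:-→d26:-→d27:-→d28:H1  best=H1
  ? 41.63.175.10  path d0:H4→d1:-→d2:-→d3:-→d4:-→d5:-→d6:-→d7:-→d8:-→d9:-→d10:-→d11:-→d12:-→d13:-→d14:-→d15:-→d16:-→d17:-→d18:-→d19:-→d20:-→d21:-→d22:-→d23:-→d24:H0→d25:-→d26:-→d27:-  best=H0
  - 41.63.175.0/24 clear@24
  - 41.63.175.16/28 clear@28
  ? 116.77.0.0  path d0:H4→d1:-→d2:-→d3:-→d4:-→d5:-→d6:-→d7:-→d8:-→d9:-→d10:-→d11:-→d12:-→d13:-→d14:-→d15:-→d16:-→d17:H4→d18:-  best=H4
  - 116.77.0.0/17 clear@17
  add 116.77.45.100/31 -> H7 at depth 31
  add 41.63.160.0/20 -> H5 at depth 20
  add 85.74.176.0/20 -> H6 at depth 20
  ? 116.77.45.100  path d0:H4→d1:-→d2:-→d3:-→d4:-→d5:-→d6:-→d7:-→d8:-→d9:-→d10:-→d11:-→d12:-→d13:-→d14:-→d15:-→d16:-→d17:-→d18:-→d19:-→d20:-→d21:-→d22:-→d23:-→d24:-→d25:-→d26:-→d27:-→d28:-→d29:-→d30:-→d31:H7  best=H7
  - 0.0.0.0/0 clear@0
  add 41.63.175.16/32 -> H1 at depth 32
  add 0.0.0.0/0 -> H4 at depth 0
  add 85.74.184.0/21 -> H7 at depth 21

== LOOKUPS ==
["H5","H5","H1","H4","H4","H1","H4","H1","H1","H0","H4","H7"]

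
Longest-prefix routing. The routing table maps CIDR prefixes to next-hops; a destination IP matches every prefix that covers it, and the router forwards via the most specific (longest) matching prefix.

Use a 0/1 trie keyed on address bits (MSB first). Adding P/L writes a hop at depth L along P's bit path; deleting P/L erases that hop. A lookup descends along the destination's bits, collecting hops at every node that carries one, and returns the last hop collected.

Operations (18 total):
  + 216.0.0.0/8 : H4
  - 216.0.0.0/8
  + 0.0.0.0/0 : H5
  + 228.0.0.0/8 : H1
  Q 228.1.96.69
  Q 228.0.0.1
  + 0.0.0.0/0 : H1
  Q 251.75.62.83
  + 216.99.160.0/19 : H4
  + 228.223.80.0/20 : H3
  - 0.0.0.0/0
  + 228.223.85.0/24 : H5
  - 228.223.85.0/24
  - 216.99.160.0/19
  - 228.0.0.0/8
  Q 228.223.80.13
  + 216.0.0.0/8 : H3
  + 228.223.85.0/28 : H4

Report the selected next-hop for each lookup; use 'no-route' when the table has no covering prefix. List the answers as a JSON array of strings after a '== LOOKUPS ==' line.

Apply in order:
  add 216.0.0.0/8 -> H4 at depth 8
  del 216.0.0.0/8 (clear depth 8)
  add 0.0.0.0/0 -> H5 at depth 0
  add 228.0.0.0/8 -> H1 at depth 8
  ? 228.1.96.69  path d0:H5→d1:-→d2:-→d3:-→d4:-→d5:-→d6:-→d7:-→d8:H1  best=H1
  ? 228.0.0.1  path d0:H5→d1:-→d2:-→d3:-→d4:-→d5:-→d6:-→d7:-→d8:H1  best=H1
  add 0.0.0.0/0 -> H1 at depth 0
  ? 251.75.62.83  path d0:H1→d1:-→d2:-→d3:-  best=H1
  add 216.99.160.0/19 -> H4 at depth 19
  add 228.223.80.0/20 -> H3 at depth 20
  del 0.0.0.0/0 (clear depth 0)
  add 228.223.85.0/24 -> H5 at depth 24
  del 228.223.85.0/24 (clear depth 24)
  del 216.99.160.0/19 (clear depth 19)
  del 228.0.0.0/8 (clear depth 8)
  ? 228.223.80.13  path d0:-→d1:-→d2:-→d3:-→d4:-→d5:-→d6:-→d7:-→d8:-→d9:-→d10:-→d11:-→d12:-→d13:-→d14:-→d15:-→d16:-→d17:-→d18:-→d19:-→d20:H3→d21:-  best=H3
  add 216.0.0.0/8 -> H3 at depth 8
  add 228.223.85.0/28 -> H4 at depth 28

== LOOKUPS ==
["H1","H1","H1","H3"]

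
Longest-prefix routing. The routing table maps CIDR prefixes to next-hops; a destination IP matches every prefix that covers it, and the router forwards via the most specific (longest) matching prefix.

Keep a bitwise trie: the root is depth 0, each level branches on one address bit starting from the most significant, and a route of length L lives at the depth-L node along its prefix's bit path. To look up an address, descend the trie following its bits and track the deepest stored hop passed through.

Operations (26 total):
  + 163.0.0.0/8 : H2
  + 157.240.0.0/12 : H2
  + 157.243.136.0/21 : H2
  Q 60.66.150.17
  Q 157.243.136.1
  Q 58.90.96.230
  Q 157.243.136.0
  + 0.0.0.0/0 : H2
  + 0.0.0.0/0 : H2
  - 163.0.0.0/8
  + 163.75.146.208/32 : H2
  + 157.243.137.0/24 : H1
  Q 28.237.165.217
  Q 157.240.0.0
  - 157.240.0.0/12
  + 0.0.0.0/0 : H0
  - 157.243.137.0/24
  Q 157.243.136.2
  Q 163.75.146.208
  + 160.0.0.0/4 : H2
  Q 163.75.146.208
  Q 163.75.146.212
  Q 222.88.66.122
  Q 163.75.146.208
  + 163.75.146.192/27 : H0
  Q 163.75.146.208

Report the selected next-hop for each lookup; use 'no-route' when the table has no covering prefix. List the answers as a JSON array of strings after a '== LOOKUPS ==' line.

Apply in order:
  + 163.0.0.0/8 (H2) depth=8
  + 157.240.0.0/12 (H2) depth=12
  + 157.243.136.0/21 (H2) depth=21
  lookup 60.66.150.17: bits ε walk d0:- -> no-route
  lookup 157.243.136.1: bits 100111011111001110001 walk d0:-→d1:-→d2:-→d3:-→d4:-→d5:-→d6:-→d7:-→d8:-→d9:-→d10:-→d11:-→d12:H2→d13:-→d14:-→d15:-→d16:-→d17:-→d18:-→d19:-→d20:-→d21:H2 -> H2
  lookup 58.90.96.230: bits ε walk d0:- -> no-route
  lookup 157.243.136.0: bits 100111011111001110001 walk d0:-→d1:-→d2:-→d3:-→d4:-→d5:-→d6:-→d7:-→d8:-→d9:-→d10:-→d11:-→d12:H2→d13:-→d14:-→d15:-→d16:-→d17:-→d18:-→d19:-→d20:-→d21:H2 -> H2
  + 0.0.0.0/0 (H2) depth=0
  + 0.0.0.0/0 (H2) depth=0
  del 163.0.0.0/8 (clear depth 8)
  + 163.75.146.208/32 (H2) depth=32
  + 157.243.137.0/24 (H1) depth=24
  lookup 28.237.165.217: bits ε walk d0:H2 -> H2
  lookup 157.240.0.0: bits 10011101111100 walk d0:H2→d1:-→d2:-→d3:-→d4:-→d5:-→d6:-→d7:-→d8:-→d9:-→d10:-→d11:-→d12:H2→d13:-→d14:- -> H2
  del 157.240.0.0/12 (clear depth 12)
  + 0.0.0.0/0 (H0) depth=0
  del 157.243.137.0/24 (clear depth 24)
  lookup 157.243.136.2: bits 10011101111100111000100 walk d0:H0→d1:-→d2:-→d3:-→d4:-→d5:-→d6:-→d7:-→d8:-→d9:-→d10:-→d11:-→d12:-→d13:-→d14:-→d15:-→d16:-→d17:-→d18:-→d19:-→d20:-→d21:H2→d22:-→d23:- -> H2
  lookup 163.75.146.208: bits 10100011010010111001001011010000 walk d0:H0→d1:-→d2:-→d3:-→d4:-→d5:-→d6:-→d7:-→d8:-→d9:-→d10:-→d11:-→d12:-→d13:-→d14:-→d15:-→d16:-→d17:-→d18:-→d19:-→d20:-→d21:-→d22:-→d23:-→d24:-→d25:-→d26:-→d27:-→d28:-→d29:-→d30:-→d31:-→d32:H2 -> H2
  + 160.0.0.0/4 (H2) depth=4
  lookup 163.75.146.208: bits 10100011010010111001001011010000 walk d0:H0→d1:-→d2:-→d3:-→d4:H2→d5:-→d6:-→d7:-→d8:-→d9:-→d10:-→d11:-→d12:-→d13:-→d14:-→d15:-→d16:-→d17:-→d18:-→d19:-→d20:-→d21:-→d22:-→d23:-→d24:-→d25:-→d26:-→d27:-→d28:-→d29:-→d30:-→d31:-→d32:H2 -> H2
  lookup 163.75.146.212: bits 10100011010010111001001011010 walk d0:H0→d1:-→d2:-→d3:-→d4:H2→d5:-→d6:-→d7:-→d8:-→d9:-→d10:-→d11:-→d12:-→d13:-→d14:-→d15:-→d16:-→d17:-→d18:-→d19:-→d20:-→d21:-→d22:-→d23:-→d24:-→d25:-→d26:-→d27:-→d28:-→d29:- -> H2
  lookup 222.88.66.122: bits 1 walk d0:H0→d1:- -> H0
  lookup 163.75.146.208: bits 10100011010010111001001011010000 walk d0:H0→d1:-→d2:-→d3:-→d4:H2→d5:-→d6:-→d7:-→d8:-→d9:-→d10:-→d11:-→d12:-→d13:-→d14:-→d15:-→d16:-→d17:-→d18:-→d19:-→d20:-→d21:-→d22:-→d23:-→d24:-→d25:-→d26:-→d27:-→d28:-→d29:-→d30:-→d31:-→d32:H2 -> H2
  + 163.75.146.192/27 (H0) depth=27
  lookup 163.75.146.208: bits 10100011010010111001001011010000 walk d0:H0→d1:-→d2:-→d3:-→d4:H2→d5:-→d6:-→d7:-→d8:-→d9:-→d10:-→d11:-→d12:-→d13:-→d14:-→d15:-→d16:-→d17:-→d18:-→d19:-→d20:-→d21:-→d22:-→d23:-→d24:-→d25:-→d26:-→d27:H0→d28:-→d29:-→d30:-→d31:-→d32:H2 -> H2

== LOOKUPS ==
["no-route","H2","no-route","H2","H2","H2","H2","H2","H2","H2","H0","H2","H2"]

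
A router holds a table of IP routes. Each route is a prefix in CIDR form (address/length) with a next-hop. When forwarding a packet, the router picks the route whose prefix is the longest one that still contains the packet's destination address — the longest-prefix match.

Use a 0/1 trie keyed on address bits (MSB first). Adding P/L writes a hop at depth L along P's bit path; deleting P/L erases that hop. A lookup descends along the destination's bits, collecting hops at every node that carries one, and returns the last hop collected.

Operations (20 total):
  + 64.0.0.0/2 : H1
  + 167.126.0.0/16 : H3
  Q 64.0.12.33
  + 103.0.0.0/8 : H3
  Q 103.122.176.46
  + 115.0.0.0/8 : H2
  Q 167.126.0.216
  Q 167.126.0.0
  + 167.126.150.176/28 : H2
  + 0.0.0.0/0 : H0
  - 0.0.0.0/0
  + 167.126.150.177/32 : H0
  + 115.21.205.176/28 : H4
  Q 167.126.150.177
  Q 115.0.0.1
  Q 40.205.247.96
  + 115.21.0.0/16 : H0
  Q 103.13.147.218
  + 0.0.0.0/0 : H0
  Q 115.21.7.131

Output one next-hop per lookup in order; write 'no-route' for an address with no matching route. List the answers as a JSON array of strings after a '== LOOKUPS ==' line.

Process each operation:
  + 64.0.0.0/2 (H1) depth=2
  + 167.126.0.0/16 (H3) depth=16
  lookup 64.0.12.33: bits 01 walk d0:-→d1:-→d2:H1 -> H1
  + 103.0.0.0/8 (H3) depth=8
  lookup 103.122.176.46: bits 01100111 walk d0:-→d1:-→d2:H1→d3:-→d4:-→d5:-→d6:-→d7:-→d8:H3 -> H3
  + 115.0.0.0/8 (H2) depth=8
  lookup 167.126.0.216: bits 1010011101111110 walk d0:-→d1:-→d2:-→d3:-→d4:-→d5:-→d6:-→d7:-→d8:-→d9:-→d10:-→d11:-→d12:-→d13:-→d14:-→d15:-→d16:H3 -> H3
  lookup 167.126.0.0: bits 1010011101111110 walk d0:-→d1:-→d2:-→d3:-→d4:-→d5:-→d6:-→d7:-→d8:-→d9:-→d10:-→d11:-→d12:-→d13:-→d14:-→d15:-→d16:H3 -> H3
  + 167.126.150.176/28 (H2) depth=28
  + 0.0.0.0/0 (H0) depth=0
  del 0.0.0.0/0 (clear depth 0)
  + 167.126.150.177/32 (H0) depth=32
  + 115.21.205.176/28 (H4) depth=28
  lookup 167.126.150.177: bits 10100111011111101001011010110001 walk d0:-→d1:-→d2:-→d3:-→d4:-→d5:-→d6:-→d7:-→d8:-→d9:-→d10:-→d11:-→d12:-→d13:-→d14:-→d15:-→d16:H3→d17:-→d18:-→d19:-→d20:-→d21:-→d22:-→d23:-→d24:-→d25:-→d26:-→d27:-→d28:H2→d29:-→d30:-→d31:-→d32:H0 -> H0
  lookup 115.0.0.1: bits 01110011000 walk d0:-→d1:-→d2:H1→d3:-→d4:-→d5:-→d6:-→d7:-→d8:H2→d9:-→d10:-→d11:- -> H2
  lookup 40.205.247.96: bits 0 walk d0:-→d1:- -> no-route
  + 115.21.0.0/16 (H0) depth=16
  lookup 103.13.147.218: bits 01100111 walk d0:-→d1:-→d2:H1→d3:-→d4:-→d5:-→d6:-→d7:-→d8:H3 -> H3
  + 0.0.0.0/0 (H0) depth=0
  lookup 115.21.7.131: bits 0111001100010101 walk d0:H0→d1:-→d2:H1→d3:-→d4:-→d5:-→d6:-→d7:-→d8:H2→d9:-→d10:-→d11:-→d12:-→d13:-→d14:-→d15:-→d16:H0 -> H0

== LOOKUPS ==
["H1","H3","H3","H3","H0","H2","no-route","H3","H0"]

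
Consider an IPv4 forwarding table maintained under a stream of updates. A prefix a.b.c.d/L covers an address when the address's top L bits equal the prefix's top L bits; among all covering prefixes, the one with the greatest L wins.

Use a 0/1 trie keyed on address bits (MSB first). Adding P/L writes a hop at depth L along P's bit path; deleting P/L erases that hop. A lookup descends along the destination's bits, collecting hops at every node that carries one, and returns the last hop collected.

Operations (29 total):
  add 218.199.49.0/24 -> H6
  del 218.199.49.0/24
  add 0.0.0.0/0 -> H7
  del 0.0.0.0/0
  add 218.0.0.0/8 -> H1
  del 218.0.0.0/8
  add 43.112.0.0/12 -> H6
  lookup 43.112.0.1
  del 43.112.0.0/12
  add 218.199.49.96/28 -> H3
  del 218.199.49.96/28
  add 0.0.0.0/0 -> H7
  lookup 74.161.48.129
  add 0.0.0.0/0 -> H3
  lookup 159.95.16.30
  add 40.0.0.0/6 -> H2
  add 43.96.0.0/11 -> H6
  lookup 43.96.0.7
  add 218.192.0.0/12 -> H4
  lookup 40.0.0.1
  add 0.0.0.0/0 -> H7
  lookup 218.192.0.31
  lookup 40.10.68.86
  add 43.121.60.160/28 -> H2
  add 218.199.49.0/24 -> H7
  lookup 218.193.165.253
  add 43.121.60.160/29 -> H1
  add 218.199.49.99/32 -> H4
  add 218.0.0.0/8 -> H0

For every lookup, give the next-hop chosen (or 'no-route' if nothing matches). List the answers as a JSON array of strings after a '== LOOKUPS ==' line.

Process each operation:
  add 218.199.49.0/24 -> H6 at depth 24
  - 218.199.49.0/24 clear@24
  add 0.0.0.0/0 -> H7 at depth 0
  - 0.0.0.0/0 clear@0
  add 218.0.0.0/8 -> H1 at depth 8
  - 218.0.0.0/8 clear@8
  add 43.112.0.0/12 -> H6 at depth 12
  ? 43.112.0.1  path d0:-→d1:-→d2:-→d3:-→d4:-→d5:-→d6:-→d7:-→d8:-→d9:-→d10:-→d11:-→d12:H6  best=H6
  - 43.112.0.0/12 clear@12
  add 218.199.49.96/28 -> H3 at depth 28
  - 218.199.49.96/28 clear@28
  add 0.0.0.0/0 -> H7 at depth 0
  ? 74.161.48.129  path d0:H7→d1:-  best=H7
  add 0.0.0.0/0 -> H3 at depth 0
  ? 159.95.16.30  path d0:H3→d1:-  best=H3
  add 40.0.0.0/6 -> H2 at depth 6
  add 43.96.0.0/11 -> H6 at depth 11
  ? 43.96.0.7  path d0:H3→d1:-→d2:-→d3:-→d4:-→d5:-→d6:H2→d7:-→d8:-→d9:-→d10:-→d11:H6  best=H6
  add 218.192.0.0/12 -> H4 at depth 12
  ? 40.0.0.1  path d0:H3→d1:-→d2:-→d3:-→d4:-→d5:-→d6:H2  best=H2
  add 0.0.0.0/0 -> H7 at depth 0
  ? 218.192.0.31  path d0:H7→d1:-→d2:-→d3:-→d4:-→d5:-→d6:-→d7:-→d8:-→d9:-→d10:-→d11:-→d12:H4→d13:-  best=H4
  ? 40.10.68.86  path d0:H7→d1:-→d2:-→d3:-→d4:-→d5:-→d6:H2  best=H2
  add 43.121.60.160/28 -> H2 at depth 28
  add 218.199.49.0/24 -> H7 at depth 24
  ? 218.193.165.253  path d0:H7→d1:-→d2:-→d3:-→d4:-→d5:-→d6:-→d7:-→d8:-→d9:-→d10:-→d11:-→d12:H4→d13:-  best=H4
  add 43.121.60.160/29 -> H1 at depth 29
  add 218.199.49.99/32 -> H4 at depth 32
  add 218.0.0.0/8 -> H0 at depth 8

== LOOKUPS ==
["H6","H7","H3","H6","H2","H4","H2","H4"]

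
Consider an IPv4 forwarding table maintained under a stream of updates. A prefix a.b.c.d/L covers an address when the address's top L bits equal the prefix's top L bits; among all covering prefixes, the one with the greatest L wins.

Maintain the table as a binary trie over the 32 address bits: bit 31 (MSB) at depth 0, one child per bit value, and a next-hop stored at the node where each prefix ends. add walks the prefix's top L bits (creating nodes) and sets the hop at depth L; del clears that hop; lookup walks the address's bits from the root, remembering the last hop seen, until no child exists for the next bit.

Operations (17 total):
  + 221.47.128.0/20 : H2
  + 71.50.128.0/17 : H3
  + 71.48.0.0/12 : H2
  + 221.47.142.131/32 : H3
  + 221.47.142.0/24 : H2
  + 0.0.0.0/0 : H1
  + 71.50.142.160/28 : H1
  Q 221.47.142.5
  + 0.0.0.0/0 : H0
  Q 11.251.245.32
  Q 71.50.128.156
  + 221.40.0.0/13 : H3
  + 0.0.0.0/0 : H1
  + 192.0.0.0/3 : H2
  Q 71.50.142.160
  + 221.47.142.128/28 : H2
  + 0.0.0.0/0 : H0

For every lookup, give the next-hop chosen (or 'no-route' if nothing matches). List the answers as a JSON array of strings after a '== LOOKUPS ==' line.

Process each operation:
  + 221.47.128.0/20 (H2) depth=20
  + 71.50.128.0/17 (H3) depth=17
  + 71.48.0.0/12 (H2) depth=12
  + 221.47.142.131/32 (H3) depth=32
  + 221.47.142.0/24 (H2) depth=24
  + 0.0.0.0/0 (H1) depth=0
  + 71.50.142.160/28 (H1) depth=28
  Q 221.47.142.5: descend 110111010010111110001110 ; hops seen [H1,H2,H2] ; pick H2
  + 0.0.0.0/0 (H0) depth=0
  Q 11.251.245.32: descend 0 ; hops seen [H0] ; pick H0
  Q 71.50.128.156: descend 01000111001100101000 ; hops seen [H0,H2,H3] ; pick H3
  + 221.40.0.0/13 (H3) depth=13
  + 0.0.0.0/0 (H1) depth=0
  + 192.0.0.0/3 (H2) depth=3
  Q 71.50.142.160: descend 0100011100110010100011101010 ; hops seen [H1,H2,H3,H1] ; pick H1
  + 221.47.142.128/28 (H2) depth=28
  + 0.0.0.0/0 (H0) depth=0

== LOOKUPS ==
["H2","H0","H3","H1"]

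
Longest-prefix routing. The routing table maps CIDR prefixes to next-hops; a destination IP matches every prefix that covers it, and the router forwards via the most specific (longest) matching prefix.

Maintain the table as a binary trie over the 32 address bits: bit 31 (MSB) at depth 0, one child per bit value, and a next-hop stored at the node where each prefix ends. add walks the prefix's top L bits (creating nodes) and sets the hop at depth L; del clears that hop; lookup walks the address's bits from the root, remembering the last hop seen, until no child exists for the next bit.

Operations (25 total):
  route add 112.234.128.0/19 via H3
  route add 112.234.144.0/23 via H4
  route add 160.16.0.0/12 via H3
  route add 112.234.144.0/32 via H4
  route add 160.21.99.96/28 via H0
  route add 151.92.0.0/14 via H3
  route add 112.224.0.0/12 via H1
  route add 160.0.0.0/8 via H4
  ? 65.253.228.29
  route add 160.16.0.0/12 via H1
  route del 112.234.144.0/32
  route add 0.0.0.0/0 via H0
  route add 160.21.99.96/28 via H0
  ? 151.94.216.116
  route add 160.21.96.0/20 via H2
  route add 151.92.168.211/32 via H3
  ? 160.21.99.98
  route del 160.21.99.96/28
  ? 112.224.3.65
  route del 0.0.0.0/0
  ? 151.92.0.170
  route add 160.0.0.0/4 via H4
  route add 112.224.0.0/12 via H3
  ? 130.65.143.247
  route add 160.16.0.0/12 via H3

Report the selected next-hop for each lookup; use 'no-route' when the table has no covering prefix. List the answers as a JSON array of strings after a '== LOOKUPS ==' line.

Process each operation:
  add 112.234.128.0/19 -> H3 at depth 19
  add 112.234.144.0/23 -> H4 at depth 23
  add 160.16.0.0/12 -> H3 at depth 12
  add 112.234.144.0/32 -> H4 at depth 32
  add 160.21.99.96/28 -> H0 at depth 28
  add 151.92.0.0/14 -> H3 at depth 14
  add 112.224.0.0/12 -> H1 at depth 12
  add 160.0.0.0/8 -> H4 at depth 8
  Q 65.253.228.29: descend 01 ; hops seen [∅] ; pick no-route
  add 160.16.0.0/12 -> H1 at depth 12
  del 112.234.144.0/32 (clear depth 32)
  add 0.0.0.0/0 -> H0 at depth 0
  add 160.21.99.96/28 -> H0 at depth 28
  Q 151.94.216.116: descend 10010111010111 ; hops seen [H0,H3] ; pick H3
  add 160.21.96.0/20 -> H2 at depth 20
  add 151.92.168.211/32 -> H3 at depth 32
  Q 160.21.99.98: descend 1010000000010101011000110110 ; hops seen [H0,H4,H1,H2,H0] ; pick H0
  del 160.21.99.96/28 (clear depth 28)
  Q 112.224.3.65: descend 011100001110 ; hops seen [H0,H1] ; pick H1
  del 0.0.0.0/0 (clear depth 0)
  Q 151.92.0.170: descend 1001011101011100 ; hops seen [H3] ; pick H3
  add 160.0.0.0/4 -> H4 at depth 4
  add 112.224.0.0/12 -> H3 at depth 12
  Q 130.65.143.247: descend 100 ; hops seen [∅] ; pick no-route
  add 160.16.0.0/12 -> H3 at depth 12

== LOOKUPS ==
["no-route","H3","H0","H1","H3","no-route"]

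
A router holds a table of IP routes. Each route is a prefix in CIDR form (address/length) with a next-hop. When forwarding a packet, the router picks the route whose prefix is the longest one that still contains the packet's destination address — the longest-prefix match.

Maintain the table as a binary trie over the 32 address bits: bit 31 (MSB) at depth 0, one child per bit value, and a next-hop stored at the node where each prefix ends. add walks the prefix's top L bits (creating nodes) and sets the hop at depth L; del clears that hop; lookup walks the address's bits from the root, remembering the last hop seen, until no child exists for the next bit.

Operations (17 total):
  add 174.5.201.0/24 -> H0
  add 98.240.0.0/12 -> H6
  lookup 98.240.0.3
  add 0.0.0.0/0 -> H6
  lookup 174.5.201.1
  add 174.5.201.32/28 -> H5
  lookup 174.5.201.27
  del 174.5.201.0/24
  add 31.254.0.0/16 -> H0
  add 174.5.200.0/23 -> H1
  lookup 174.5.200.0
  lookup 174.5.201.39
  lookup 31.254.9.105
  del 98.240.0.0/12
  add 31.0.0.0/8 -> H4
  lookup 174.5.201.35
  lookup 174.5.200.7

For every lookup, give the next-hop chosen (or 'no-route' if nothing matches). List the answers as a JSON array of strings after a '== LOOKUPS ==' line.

Trace:
  add 174.5.201.0/24 -> H0 at depth 24
  add 98.240.0.0/12 -> H6 at depth 12
  lookup 98.240.0.3: bits 011000101111 walk d0:-→d1:-→d2:-→d3:-→d4:-→d5:-→d6:-→d7:-→d8:-→d9:-→d10:-→d11:-→d12:H6 -> H6
  add 0.0.0.0/0 -> H6 at depth 0
  lookup 174.5.201.1: bits 101011100000010111001001 walk d0:H6→d1:-→d2:-→d3:-→d4:-→d5:-→d6:-→d7:-→d8:-→d9:-→d10:-→d11:-→d12:-→d13:-→d14:-→d15:-→d16:-→d17:-→d18:-→d19:-→d20:-→d21:-→d22:-→d23:-→d24:H0 -> H0
  add 174.5.201.32/28 -> H5 at depth 28
  lookup 174.5.201.27: bits 10101110000001011100100100 walk d0:H6→d1:-→d2:-→d3:-→d4:-→d5:-→d6:-→d7:-→d8:-→d9:-→d10:-→d11:-→d12:-→d13:-→d14:-→d15:-→d16:-→d17:-→d18:-→d19:-→d20:-→d21:-→d22:-→d23:-→d24:H0→d25:-→d26:- -> H0
  - 174.5.201.0/24 clear@24
  add 31.254.0.0/16 -> H0 at depth 16
  add 174.5.200.0/23 -> H1 at depth 23
  lookup 174.5.200.0: bits 10101110000001011100100 walk d0:H6→d1:-→d2:-→d3:-→d4:-→d5:-→d6:-→d7:-→d8:-→d9:-→d10:-→d11:-→d12:-→d13:-→d14:-→d15:-→d16:-→d17:-→d18:-→d19:-→d20:-→d21:-→d22:-→d23:H1 -> H1
  lookup 174.5.201.39: bits 1010111000000101110010010010 walk d0:H6→d1:-→d2:-→d3:-→d4:-→d5:-→d6:-→d7:-→d8:-→d9:-→d10:-→d11:-→d12:-→d13:-→d14:-→d15:-→d16:-→d17:-→d18:-→d19:-→d20:-→d21:-→d22:-→d23:H1→d24:-→d25:-→d26:-→d27:-→d28:H5 -> H5
  lookup 31.254.9.105: bits 0001111111111110 walk d0:H6→d1:-→d2:-→d3:-→d4:-→d5:-→d6:-→d7:-→d8:-→d9:-→d10:-→d11:-→d12:-→d13:-→d14:-→d15:-→d16:H0 -> H0
  - 98.240.0.0/12 clear@12
  add 31.0.0.0/8 -> H4 at depth 8
  lookup 174.5.201.35: bits 1010111000000101110010010010 walk d0:H6→d1:-→d2:-→d3:-→d4:-→d5:-→d6:-→d7:-→d8:-→d9:-→d10:-→d11:-→d12:-→d13:-→d14:-→d15:-→d16:-→d17:-→d18:-→d19:-→d20:-→d21:-→d22:-→d23:H1→d24:-→d25:-→d26:-→d27:-→d28:H5 -> H5
  lookup 174.5.200.7: bits 10101110000001011100100 walk d0:H6→d1:-→d2:-→d3:-→d4:-→d5:-→d6:-→d7:-→d8:-→d9:-→d10:-→d11:-→d12:-→d13:-→d14:-→d15:-→d16:-→d17:-→d18:-→d19:-→d20:-→d21:-→d22:-→d23:H1 -> H1

== LOOKUPS ==
["H6","H0","H0","H1","H5","H0","H5","H1"]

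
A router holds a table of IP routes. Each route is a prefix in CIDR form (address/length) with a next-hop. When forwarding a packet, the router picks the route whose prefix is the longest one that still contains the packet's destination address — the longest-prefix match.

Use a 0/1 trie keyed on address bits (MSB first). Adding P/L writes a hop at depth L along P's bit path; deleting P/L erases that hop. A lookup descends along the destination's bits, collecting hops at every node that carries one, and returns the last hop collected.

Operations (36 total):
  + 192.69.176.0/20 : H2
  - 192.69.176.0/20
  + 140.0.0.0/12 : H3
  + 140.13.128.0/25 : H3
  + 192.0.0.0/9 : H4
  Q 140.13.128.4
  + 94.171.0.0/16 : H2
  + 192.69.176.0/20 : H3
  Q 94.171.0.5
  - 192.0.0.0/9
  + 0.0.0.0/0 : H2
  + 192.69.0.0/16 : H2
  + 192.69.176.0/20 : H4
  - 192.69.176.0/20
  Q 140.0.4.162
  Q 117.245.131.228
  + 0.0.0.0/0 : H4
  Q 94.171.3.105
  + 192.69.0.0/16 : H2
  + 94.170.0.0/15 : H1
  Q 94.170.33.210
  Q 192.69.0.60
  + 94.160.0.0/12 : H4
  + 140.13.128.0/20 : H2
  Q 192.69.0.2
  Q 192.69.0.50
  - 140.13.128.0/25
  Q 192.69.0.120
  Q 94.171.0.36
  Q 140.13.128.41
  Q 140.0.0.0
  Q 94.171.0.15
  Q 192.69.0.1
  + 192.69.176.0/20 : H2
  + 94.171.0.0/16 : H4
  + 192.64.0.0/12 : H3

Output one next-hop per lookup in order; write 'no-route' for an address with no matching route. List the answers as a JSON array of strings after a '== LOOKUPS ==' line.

Process each operation:
  add 192.69.176.0/20 -> H2 at depth 20
  - 192.69.176.0/20 clear@20
  add 140.0.0.0/12 -> H3 at depth 12
  add 140.13.128.0/25 -> H3 at depth 25
  add 192.0.0.0/9 -> H4 at depth 9
  ? 140.13.128.4  path d0:-→d1:-→d2:-→d3:-→d4:-→d5:-→d6:-→d7:-→d8:-→d9:-→d10:-→d11:-→d12:H3→d13:-→d14:-→d15:-→d16:-→d17:-→d18:-→d19:-→d20:-→d21:-→d22:-→d23:-→d24:-→d25:H3  best=H3
  add 94.171.0.0/16 -> H2 at depth 16
  add 192.69.176.0/20 -> H3 at depth 20
  ? 94.171.0.5  path d0:-→d1:-→d2:-→d3:-→d4:-→d5:-→d6:-→d7:-→d8:-→d9:-→d10:-→d11:-→d12:-→d13:-→d14:-→d15:-→d16:H2  best=H2
  - 192.0.0.0/9 clear@9
  add 0.0.0.0/0 -> H2 at depth 0
  add 192.69.0.0/16 -> H2 at depth 16
  add 192.69.176.0/20 -> H4 at depth 20
  - 192.69.176.0/20 clear@20
  ? 140.0.4.162  path d0:H2→d1:-→d2:-→d3:-→d4:-→d5:-→d6:-→d7:-→d8:-→d9:-→d10:-→d11:-→d12:H3  best=H3
  ? 117.245.131.228  path d0:H2→d1:-→d2:-  best=H2
  add 0.0.0.0/0 -> H4 at depth 0
  ? 94.171.3.105  path d0:H4→d1:-→d2:-→d3:-→d4:-→d5:-→d6:-→d7:-→d8:-→d9:-→d10:-→d11:-→d12:-→d13:-→d14:-→d15:-→d16:H2  best=H2
  add 192.69.0.0/16 -> H2 at depth 16
  add 94.170.0.0/15 -> H1 at depth 15
  ? 94.170.33.210  path d0:H4→d1:-→d2:-→d3:-→d4:-→d5:-→d6:-→d7:-→d8:-→d9:-→d10:-→d11:-→d12:-→d13:-→d14:-→d15:H1  best=H1
  ? 192.69.0.60  path d0:H4→d1:-→d2:-→d3:-→d4:-→d5:-→d6:-→d7:-→d8:-→d9:-→d10:-→d11:-→d12:-→d13:-→d14:-→d15:-→d16:H2  best=H2
  add 94.160.0.0/12 -> H4 at depth 12
  add 140.13.128.0/20 -> H2 at depth 20
  ? 192.69.0.2  path d0:H4→d1:-→d2:-→d3:-→d4:-→d5:-→d6:-→d7:-→d8:-→d9:-→d10:-→d11:-→d12:-→d13:-→d14:-→d15:-→d16:H2  best=H2
  ? 192.69.0.50  path d0:H4→d1:-→d2:-→d3:-→d4:-→d5:-→d6:-→d7:-→d8:-→d9:-→d10:-→d11:-→d12:-→d13:-→d14:-→d15:-→d16:H2  best=H2
  - 140.13.128.0/25 clear@25
  ? 192.69.0.120  path d0:H4→d1:-→d2:-→d3:-→d4:-→d5:-→d6:-→d7:-→d8:-→d9:-→d10:-→d11:-→d12:-→d13:-→d14:-→d15:-→d16:H2  best=H2
  ? 94.171.0.36  path d0:H4→d1:-→d2:-→d3:-→d4:-→d5:-→d6:-→d7:-→d8:-→d9:-→d10:-→d11:-→d12:H4→d13:-→d14:-→d15:H1→d16:H2  best=H2
  ? 140.13.128.41  path d0:H4→d1:-→d2:-→d3:-→d4:-→d5:-→d6:-→d7:-→d8:-→d9:-→d10:-→d11:-→d12:H3→d13:-→d14:-→d15:-→d16:-→d17:-→d18:-→d19:-→d20:H2→d21:-→d22:-→d23:-→d24:-→d25:-  best=H2
  ? 140.0.0.0  path d0:H4→d1:-→d2:-→d3:-→d4:-→d5:-→d6:-→d7:-→d8:-→d9:-→d10:-→d11:-→d12:H3  best=H3
  ? 94.171.0.15  path d0:H4→d1:-→d2:-→d3:-→d4:-→d5:-→d6:-→d7:-→d8:-→d9:-→d10:-→d11:-→d12:H4→d13:-→d14:-→d15:H1→d16:H2  best=H2
  ? 192.69.0.1  path d0:H4→d1:-→d2:-→d3:-→d4:-→d5:-→d6:-→d7:-→d8:-→d9:-→d10:-→d11:-→d12:-→d13:-→d14:-→d15:-→d16:H2  best=H2
  add 192.69.176.0/20 -> H2 at depth 20
  add 94.171.0.0/16 -> H4 at depth 16
  add 192.64.0.0/12 -> H3 at depth 12

== LOOKUPS ==
["H3","H2","H3","H2","H2","H1","H2","H2","H2","H2","H2","H2","H3","H2","H2"]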